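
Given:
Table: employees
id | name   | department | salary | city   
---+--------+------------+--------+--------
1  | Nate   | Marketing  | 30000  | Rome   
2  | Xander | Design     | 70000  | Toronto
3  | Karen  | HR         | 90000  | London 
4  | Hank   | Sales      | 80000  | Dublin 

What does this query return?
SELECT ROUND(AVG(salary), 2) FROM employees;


SUM(salary) = 270000
COUNT = 4
ROUND(AVG, 2) = ROUND(270000 / 4, 2) = 67500.0

67500.0


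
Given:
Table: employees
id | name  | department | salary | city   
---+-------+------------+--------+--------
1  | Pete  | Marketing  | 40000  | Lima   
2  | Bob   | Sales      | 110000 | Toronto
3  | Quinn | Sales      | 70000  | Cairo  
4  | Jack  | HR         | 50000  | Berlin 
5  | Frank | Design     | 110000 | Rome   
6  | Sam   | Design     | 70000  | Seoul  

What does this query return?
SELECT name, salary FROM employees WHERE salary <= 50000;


Filtering: salary <= 50000
Matching: 2 rows

2 rows:
Pete, 40000
Jack, 50000


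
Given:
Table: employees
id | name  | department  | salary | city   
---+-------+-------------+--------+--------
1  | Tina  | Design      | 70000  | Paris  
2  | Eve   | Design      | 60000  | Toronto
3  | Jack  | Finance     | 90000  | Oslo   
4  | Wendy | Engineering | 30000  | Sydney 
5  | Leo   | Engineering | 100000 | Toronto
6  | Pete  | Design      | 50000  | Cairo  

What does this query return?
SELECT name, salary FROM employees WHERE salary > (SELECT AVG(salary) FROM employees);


Subquery: AVG(salary) = 66666.67
Filtering: salary > 66666.67
  Tina (70000) -> MATCH
  Jack (90000) -> MATCH
  Leo (100000) -> MATCH


3 rows:
Tina, 70000
Jack, 90000
Leo, 100000


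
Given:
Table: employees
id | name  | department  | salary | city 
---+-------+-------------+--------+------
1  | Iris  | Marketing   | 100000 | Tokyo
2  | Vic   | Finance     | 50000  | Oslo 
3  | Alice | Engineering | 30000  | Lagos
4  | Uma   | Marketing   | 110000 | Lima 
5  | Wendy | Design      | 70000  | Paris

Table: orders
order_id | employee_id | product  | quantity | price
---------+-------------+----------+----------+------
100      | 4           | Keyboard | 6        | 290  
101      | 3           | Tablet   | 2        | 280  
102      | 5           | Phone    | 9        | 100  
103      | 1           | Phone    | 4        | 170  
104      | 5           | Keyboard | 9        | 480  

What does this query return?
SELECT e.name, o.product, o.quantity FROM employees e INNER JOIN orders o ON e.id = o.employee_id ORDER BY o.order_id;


Joining employees.id = orders.employee_id:
  employee Uma (id=4) -> order Keyboard
  employee Alice (id=3) -> order Tablet
  employee Wendy (id=5) -> order Phone
  employee Iris (id=1) -> order Phone
  employee Wendy (id=5) -> order Keyboard


5 rows:
Uma, Keyboard, 6
Alice, Tablet, 2
Wendy, Phone, 9
Iris, Phone, 4
Wendy, Keyboard, 9


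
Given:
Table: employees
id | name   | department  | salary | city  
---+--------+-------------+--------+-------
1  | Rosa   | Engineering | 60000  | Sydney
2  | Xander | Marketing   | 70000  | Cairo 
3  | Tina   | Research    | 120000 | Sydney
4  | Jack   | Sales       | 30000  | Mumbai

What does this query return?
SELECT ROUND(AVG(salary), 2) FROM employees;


SUM(salary) = 280000
COUNT = 4
ROUND(AVG, 2) = ROUND(280000 / 4, 2) = 70000.0

70000.0


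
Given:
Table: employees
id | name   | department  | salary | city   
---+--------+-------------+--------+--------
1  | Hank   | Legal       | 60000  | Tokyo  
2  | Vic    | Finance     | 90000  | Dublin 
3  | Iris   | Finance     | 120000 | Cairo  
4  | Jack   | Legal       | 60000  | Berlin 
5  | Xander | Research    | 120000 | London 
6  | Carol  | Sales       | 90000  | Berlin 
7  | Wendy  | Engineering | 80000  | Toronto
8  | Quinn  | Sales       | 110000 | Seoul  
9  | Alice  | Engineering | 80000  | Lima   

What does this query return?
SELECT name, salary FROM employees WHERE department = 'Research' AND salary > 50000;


Filtering: department = 'Research' AND salary > 50000
Matching: 1 rows

1 rows:
Xander, 120000


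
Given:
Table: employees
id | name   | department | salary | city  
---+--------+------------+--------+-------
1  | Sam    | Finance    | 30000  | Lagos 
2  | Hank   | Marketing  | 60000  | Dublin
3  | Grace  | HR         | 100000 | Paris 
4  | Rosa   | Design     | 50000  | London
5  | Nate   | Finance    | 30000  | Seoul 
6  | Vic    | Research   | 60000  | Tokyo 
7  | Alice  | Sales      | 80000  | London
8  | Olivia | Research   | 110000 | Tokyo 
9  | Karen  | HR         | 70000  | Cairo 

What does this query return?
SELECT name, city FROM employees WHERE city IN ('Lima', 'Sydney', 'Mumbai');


Filtering: city IN ('Lima', 'Sydney', 'Mumbai')
Matching: 0 rows

Empty result set (0 rows)


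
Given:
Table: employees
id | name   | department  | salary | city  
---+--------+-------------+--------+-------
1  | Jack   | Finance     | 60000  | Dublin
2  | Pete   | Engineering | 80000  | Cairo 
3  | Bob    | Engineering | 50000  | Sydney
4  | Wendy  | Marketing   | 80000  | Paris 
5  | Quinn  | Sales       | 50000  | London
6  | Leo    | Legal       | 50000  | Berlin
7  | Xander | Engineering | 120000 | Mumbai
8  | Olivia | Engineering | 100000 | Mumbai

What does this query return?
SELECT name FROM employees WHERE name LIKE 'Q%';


LIKE 'Q%' matches names starting with 'Q'
Matching: 1

1 rows:
Quinn


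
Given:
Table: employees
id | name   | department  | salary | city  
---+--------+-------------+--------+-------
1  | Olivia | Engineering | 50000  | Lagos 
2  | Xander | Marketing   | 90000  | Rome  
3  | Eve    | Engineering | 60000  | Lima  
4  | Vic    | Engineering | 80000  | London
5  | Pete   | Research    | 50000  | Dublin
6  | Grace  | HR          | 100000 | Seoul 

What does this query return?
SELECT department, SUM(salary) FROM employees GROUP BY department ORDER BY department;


Summing salary within each department:
  Engineering: 50000 + 60000 + 80000 = 190000
  HR: 100000 = 100000
  Marketing: 90000 = 90000
  Research: 50000 = 50000


4 groups:
Engineering, 190000
HR, 100000
Marketing, 90000
Research, 50000


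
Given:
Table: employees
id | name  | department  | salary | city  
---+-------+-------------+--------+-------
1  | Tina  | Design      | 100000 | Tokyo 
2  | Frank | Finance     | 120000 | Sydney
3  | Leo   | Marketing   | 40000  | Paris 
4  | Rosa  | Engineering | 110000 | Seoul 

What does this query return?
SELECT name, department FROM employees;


Projecting columns: name, department

4 rows:
Tina, Design
Frank, Finance
Leo, Marketing
Rosa, Engineering


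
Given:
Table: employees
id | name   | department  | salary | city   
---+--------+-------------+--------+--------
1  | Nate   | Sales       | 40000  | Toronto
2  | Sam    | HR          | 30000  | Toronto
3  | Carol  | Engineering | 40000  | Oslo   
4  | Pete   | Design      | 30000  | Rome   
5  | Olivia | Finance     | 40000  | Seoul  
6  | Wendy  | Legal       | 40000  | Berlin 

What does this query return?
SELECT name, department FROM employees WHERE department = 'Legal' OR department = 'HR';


Filtering: department = 'Legal' OR 'HR'
Matching: 2 rows

2 rows:
Sam, HR
Wendy, Legal


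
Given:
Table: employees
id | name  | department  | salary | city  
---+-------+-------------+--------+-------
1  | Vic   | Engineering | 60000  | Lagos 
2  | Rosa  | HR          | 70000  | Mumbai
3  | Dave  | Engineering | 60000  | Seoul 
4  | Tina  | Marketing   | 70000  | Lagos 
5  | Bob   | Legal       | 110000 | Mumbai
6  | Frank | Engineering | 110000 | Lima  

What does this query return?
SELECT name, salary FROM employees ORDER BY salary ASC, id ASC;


Sorting by salary ASC, then id ASC for ties

6 rows:
Vic, 60000
Dave, 60000
Rosa, 70000
Tina, 70000
Bob, 110000
Frank, 110000


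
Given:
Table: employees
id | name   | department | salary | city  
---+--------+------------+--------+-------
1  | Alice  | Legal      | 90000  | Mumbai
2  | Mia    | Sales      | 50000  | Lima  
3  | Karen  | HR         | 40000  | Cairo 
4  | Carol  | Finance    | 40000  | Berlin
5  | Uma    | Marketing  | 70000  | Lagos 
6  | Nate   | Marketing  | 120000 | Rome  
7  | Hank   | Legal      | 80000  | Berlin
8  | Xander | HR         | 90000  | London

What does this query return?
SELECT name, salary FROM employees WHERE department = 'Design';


Filtering: department = 'Design'
Matching rows: 0

Empty result set (0 rows)


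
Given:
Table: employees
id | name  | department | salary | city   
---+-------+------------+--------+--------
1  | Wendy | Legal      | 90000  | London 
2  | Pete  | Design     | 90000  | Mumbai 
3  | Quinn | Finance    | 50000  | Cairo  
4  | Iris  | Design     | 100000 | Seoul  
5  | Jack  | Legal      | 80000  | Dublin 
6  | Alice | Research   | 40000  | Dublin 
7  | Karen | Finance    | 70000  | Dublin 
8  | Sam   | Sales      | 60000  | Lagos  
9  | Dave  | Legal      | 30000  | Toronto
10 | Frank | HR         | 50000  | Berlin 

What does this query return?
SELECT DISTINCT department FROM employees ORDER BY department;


All 'department' values (row order): Legal, Design, Finance, Design, Legal, Research, Finance, Sales, Legal, HR
Removing duplicates leaves 6 unique value(s).

6 values:
Design
Finance
HR
Legal
Research
Sales


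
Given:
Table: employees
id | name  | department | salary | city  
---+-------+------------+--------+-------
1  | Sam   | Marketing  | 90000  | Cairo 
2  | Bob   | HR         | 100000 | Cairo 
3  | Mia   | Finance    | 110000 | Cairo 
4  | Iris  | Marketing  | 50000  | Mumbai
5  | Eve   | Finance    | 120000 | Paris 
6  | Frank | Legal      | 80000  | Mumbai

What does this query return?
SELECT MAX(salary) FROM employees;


Salaries: 90000, 100000, 110000, 50000, 120000, 80000
MAX = 120000

120000


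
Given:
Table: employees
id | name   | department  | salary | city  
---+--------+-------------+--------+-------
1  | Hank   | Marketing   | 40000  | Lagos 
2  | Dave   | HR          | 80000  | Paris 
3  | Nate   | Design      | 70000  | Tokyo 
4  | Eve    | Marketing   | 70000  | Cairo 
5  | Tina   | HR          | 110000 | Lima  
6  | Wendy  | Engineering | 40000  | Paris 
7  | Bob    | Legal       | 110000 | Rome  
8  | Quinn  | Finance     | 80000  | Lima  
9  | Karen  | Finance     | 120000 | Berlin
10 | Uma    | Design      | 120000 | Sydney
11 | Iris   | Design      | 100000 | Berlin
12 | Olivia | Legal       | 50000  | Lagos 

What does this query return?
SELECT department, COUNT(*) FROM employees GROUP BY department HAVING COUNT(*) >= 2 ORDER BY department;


Groups with count >= 2:
  Design: 3 -> PASS
  Finance: 2 -> PASS
  HR: 2 -> PASS
  Legal: 2 -> PASS
  Marketing: 2 -> PASS
  Engineering: 1 -> filtered out


5 groups:
Design, 3
Finance, 2
HR, 2
Legal, 2
Marketing, 2


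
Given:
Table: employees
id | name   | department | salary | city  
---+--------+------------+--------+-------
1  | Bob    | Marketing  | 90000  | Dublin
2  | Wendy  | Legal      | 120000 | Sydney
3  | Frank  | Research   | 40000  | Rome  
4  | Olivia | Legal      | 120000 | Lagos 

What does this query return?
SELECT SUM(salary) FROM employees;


SUM(salary) = 90000 + 120000 + 40000 + 120000 = 370000

370000


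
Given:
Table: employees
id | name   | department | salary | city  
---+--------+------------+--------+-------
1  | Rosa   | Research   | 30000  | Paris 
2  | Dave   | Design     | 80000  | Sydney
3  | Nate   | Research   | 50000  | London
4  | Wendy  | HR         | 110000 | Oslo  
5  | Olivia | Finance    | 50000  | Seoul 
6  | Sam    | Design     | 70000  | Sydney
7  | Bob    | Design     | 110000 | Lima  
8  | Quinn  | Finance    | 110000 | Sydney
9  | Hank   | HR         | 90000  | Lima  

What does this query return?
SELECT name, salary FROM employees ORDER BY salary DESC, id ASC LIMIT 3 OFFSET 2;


Sort by salary DESC (id ASC tiebreak), then skip 2 and take 3
Rows 3 through 5

3 rows:
Quinn, 110000
Hank, 90000
Dave, 80000


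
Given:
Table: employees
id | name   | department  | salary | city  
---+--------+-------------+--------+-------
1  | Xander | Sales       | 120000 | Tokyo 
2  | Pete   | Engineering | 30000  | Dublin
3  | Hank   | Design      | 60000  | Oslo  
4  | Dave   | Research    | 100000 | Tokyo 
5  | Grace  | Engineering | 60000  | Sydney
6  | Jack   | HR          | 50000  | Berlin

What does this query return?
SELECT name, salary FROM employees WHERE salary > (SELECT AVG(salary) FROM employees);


Subquery: AVG(salary) = 70000.0
Filtering: salary > 70000.0
  Xander (120000) -> MATCH
  Dave (100000) -> MATCH


2 rows:
Xander, 120000
Dave, 100000


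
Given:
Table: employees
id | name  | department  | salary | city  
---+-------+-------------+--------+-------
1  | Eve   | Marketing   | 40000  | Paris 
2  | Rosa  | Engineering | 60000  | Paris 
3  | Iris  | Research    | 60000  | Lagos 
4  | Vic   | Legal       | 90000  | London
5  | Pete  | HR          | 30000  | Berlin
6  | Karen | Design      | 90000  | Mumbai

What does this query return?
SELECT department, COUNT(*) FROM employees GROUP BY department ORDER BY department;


Assigning each row to its department group:
  Eve -> Marketing
  Rosa -> Engineering
  Iris -> Research
  Vic -> Legal
  Pete -> HR
  Karen -> Design


6 groups:
Design, 1
Engineering, 1
HR, 1
Legal, 1
Marketing, 1
Research, 1


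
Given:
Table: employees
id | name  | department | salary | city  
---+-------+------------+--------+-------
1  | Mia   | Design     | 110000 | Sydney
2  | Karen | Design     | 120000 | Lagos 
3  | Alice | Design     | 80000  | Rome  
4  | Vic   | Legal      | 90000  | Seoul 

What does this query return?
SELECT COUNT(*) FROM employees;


COUNT(*) counts all rows

4


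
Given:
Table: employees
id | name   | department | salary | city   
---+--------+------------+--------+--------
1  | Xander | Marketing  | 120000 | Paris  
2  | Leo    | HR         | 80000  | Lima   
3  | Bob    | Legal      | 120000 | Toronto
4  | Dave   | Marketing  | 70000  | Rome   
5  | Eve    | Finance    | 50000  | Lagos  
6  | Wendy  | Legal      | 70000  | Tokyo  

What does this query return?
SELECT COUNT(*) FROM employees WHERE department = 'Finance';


Counting rows where department = 'Finance'
  Eve -> MATCH


1


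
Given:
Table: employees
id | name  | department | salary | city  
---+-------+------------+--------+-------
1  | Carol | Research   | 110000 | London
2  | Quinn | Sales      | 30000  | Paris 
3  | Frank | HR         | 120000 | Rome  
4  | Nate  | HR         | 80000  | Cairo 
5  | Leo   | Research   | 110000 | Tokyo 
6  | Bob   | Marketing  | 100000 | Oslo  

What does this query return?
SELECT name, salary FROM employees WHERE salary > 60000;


Filtering: salary > 60000
Matching: 5 rows

5 rows:
Carol, 110000
Frank, 120000
Nate, 80000
Leo, 110000
Bob, 100000


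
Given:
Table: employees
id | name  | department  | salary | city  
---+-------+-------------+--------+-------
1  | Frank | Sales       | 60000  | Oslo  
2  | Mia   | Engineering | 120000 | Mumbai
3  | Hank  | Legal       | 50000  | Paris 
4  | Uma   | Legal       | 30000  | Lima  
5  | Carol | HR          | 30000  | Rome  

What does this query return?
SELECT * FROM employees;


SELECT * returns all 5 rows with all columns

5 rows:
1, Frank, Sales, 60000, Oslo
2, Mia, Engineering, 120000, Mumbai
3, Hank, Legal, 50000, Paris
4, Uma, Legal, 30000, Lima
5, Carol, HR, 30000, Rome


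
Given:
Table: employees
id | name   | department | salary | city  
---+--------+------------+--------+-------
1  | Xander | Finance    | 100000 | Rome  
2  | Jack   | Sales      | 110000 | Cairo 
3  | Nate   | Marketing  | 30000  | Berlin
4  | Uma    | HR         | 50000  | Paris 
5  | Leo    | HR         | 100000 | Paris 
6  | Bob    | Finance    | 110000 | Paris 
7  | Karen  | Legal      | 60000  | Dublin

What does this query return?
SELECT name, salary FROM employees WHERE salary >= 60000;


Filtering: salary >= 60000
Matching: 5 rows

5 rows:
Xander, 100000
Jack, 110000
Leo, 100000
Bob, 110000
Karen, 60000


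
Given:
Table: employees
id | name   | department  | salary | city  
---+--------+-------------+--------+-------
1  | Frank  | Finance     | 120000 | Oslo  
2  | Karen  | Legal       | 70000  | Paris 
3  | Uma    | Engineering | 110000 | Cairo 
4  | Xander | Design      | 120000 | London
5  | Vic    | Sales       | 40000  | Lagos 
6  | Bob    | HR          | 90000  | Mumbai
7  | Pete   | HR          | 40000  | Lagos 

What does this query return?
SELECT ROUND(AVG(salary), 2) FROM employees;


SUM(salary) = 590000
COUNT = 7
ROUND(AVG, 2) = ROUND(590000 / 7, 2) = 84285.71

84285.71


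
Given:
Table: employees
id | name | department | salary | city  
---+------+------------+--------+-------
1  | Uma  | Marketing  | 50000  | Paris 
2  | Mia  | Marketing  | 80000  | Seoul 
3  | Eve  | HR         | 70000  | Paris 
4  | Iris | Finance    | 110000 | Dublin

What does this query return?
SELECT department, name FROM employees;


Projecting columns: department, name

4 rows:
Marketing, Uma
Marketing, Mia
HR, Eve
Finance, Iris


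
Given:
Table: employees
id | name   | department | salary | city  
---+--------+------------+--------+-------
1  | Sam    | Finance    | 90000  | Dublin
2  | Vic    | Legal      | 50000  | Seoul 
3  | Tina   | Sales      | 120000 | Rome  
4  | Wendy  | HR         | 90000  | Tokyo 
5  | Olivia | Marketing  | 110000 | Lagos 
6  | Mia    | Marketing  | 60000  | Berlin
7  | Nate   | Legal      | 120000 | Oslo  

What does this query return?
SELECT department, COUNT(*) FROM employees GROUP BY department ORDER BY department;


Assigning each row to its department group:
  Sam -> Finance
  Vic -> Legal
  Tina -> Sales
  Wendy -> HR
  Olivia -> Marketing
  Mia -> Marketing
  Nate -> Legal


5 groups:
Finance, 1
HR, 1
Legal, 2
Marketing, 2
Sales, 1


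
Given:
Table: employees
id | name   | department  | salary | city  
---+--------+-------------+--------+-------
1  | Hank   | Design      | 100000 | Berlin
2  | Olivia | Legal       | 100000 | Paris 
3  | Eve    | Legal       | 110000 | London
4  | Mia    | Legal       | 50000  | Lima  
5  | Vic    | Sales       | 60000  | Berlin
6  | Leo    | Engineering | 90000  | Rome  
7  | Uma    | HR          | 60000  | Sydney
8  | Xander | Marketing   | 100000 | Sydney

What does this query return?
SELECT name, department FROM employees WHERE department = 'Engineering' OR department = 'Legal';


Filtering: department = 'Engineering' OR 'Legal'
Matching: 4 rows

4 rows:
Olivia, Legal
Eve, Legal
Mia, Legal
Leo, Engineering


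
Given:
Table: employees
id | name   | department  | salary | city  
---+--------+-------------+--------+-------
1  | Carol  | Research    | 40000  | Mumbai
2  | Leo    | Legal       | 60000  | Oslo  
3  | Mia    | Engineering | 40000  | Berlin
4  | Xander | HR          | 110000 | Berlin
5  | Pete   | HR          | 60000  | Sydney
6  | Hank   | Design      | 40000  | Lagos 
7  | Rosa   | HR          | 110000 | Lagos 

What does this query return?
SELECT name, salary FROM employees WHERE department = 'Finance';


Filtering: department = 'Finance'
Matching rows: 0

Empty result set (0 rows)


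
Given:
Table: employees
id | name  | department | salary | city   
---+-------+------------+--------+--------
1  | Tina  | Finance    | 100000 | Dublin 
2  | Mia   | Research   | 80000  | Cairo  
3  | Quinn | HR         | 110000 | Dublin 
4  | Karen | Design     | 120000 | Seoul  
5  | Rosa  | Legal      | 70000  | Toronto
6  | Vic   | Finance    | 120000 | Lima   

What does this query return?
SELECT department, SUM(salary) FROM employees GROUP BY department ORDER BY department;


Summing salary within each department:
  Design: 120000 = 120000
  Finance: 100000 + 120000 = 220000
  HR: 110000 = 110000
  Legal: 70000 = 70000
  Research: 80000 = 80000


5 groups:
Design, 120000
Finance, 220000
HR, 110000
Legal, 70000
Research, 80000


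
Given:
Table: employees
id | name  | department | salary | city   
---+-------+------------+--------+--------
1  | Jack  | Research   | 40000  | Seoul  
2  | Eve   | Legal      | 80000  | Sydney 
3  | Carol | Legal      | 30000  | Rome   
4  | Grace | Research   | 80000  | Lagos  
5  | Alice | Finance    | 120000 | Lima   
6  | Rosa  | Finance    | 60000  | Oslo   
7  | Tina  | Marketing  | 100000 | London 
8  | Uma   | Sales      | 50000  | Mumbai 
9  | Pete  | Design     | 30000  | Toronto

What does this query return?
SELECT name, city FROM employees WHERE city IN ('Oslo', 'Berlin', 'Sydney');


Filtering: city IN ('Oslo', 'Berlin', 'Sydney')
Matching: 2 rows

2 rows:
Eve, Sydney
Rosa, Oslo


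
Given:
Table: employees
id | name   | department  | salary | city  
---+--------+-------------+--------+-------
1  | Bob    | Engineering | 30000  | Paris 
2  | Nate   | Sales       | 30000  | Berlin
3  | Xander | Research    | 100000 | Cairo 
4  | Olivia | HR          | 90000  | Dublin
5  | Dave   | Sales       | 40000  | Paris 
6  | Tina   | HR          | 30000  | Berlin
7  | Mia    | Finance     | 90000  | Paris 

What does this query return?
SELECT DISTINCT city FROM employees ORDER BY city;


All 'city' values (row order): Paris, Berlin, Cairo, Dublin, Paris, Berlin, Paris
Removing duplicates leaves 4 unique value(s).

4 values:
Berlin
Cairo
Dublin
Paris


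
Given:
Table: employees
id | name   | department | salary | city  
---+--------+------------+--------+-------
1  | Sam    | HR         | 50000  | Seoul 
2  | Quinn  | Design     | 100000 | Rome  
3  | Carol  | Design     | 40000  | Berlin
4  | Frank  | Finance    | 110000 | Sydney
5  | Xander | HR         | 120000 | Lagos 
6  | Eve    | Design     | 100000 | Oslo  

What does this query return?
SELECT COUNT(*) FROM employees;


COUNT(*) counts all rows

6


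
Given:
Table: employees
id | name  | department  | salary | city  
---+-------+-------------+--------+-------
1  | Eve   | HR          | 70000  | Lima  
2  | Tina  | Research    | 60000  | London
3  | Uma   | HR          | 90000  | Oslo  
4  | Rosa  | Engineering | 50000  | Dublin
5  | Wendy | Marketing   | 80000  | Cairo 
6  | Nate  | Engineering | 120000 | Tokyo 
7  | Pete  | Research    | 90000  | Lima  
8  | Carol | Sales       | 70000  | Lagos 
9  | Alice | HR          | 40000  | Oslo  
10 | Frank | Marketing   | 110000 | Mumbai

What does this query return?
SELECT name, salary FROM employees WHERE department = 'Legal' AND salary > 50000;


Filtering: department = 'Legal' AND salary > 50000
Matching: 0 rows

Empty result set (0 rows)


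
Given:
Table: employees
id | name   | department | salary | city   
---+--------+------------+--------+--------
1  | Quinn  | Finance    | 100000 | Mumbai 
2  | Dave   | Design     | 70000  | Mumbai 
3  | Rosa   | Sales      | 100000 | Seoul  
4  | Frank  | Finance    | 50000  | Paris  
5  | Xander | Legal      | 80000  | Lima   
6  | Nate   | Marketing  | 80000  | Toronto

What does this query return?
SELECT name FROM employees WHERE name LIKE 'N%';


LIKE 'N%' matches names starting with 'N'
Matching: 1

1 rows:
Nate


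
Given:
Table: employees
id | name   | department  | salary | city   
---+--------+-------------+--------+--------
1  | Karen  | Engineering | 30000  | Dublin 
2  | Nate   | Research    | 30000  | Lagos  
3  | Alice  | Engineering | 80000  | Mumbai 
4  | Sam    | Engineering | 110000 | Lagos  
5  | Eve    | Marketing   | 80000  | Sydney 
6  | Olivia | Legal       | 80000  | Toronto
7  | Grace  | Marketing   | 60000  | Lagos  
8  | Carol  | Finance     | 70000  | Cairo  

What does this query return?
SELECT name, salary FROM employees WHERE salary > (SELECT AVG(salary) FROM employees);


Subquery: AVG(salary) = 67500.0
Filtering: salary > 67500.0
  Alice (80000) -> MATCH
  Sam (110000) -> MATCH
  Eve (80000) -> MATCH
  Olivia (80000) -> MATCH
  Carol (70000) -> MATCH


5 rows:
Alice, 80000
Sam, 110000
Eve, 80000
Olivia, 80000
Carol, 70000


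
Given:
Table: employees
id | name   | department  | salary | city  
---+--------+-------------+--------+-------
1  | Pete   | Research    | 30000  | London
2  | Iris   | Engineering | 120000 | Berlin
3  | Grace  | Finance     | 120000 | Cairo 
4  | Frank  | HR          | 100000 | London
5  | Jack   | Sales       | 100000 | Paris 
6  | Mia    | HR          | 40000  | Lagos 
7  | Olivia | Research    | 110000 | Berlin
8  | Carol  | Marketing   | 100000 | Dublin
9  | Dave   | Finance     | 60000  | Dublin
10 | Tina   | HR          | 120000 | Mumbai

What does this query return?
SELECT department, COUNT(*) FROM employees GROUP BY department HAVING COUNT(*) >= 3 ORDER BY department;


Groups with count >= 3:
  HR: 3 -> PASS
  Engineering: 1 -> filtered out
  Finance: 2 -> filtered out
  Marketing: 1 -> filtered out
  Research: 2 -> filtered out
  Sales: 1 -> filtered out


1 groups:
HR, 3


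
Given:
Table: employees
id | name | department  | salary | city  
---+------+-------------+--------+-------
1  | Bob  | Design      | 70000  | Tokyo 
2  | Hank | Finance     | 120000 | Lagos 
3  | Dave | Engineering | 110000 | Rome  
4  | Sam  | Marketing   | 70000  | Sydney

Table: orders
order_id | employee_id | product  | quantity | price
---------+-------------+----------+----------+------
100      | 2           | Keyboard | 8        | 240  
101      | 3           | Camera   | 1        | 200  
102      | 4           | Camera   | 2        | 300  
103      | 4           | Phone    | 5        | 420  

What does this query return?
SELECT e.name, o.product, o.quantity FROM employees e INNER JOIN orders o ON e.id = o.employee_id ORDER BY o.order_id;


Joining employees.id = orders.employee_id:
  employee Hank (id=2) -> order Keyboard
  employee Dave (id=3) -> order Camera
  employee Sam (id=4) -> order Camera
  employee Sam (id=4) -> order Phone


4 rows:
Hank, Keyboard, 8
Dave, Camera, 1
Sam, Camera, 2
Sam, Phone, 5


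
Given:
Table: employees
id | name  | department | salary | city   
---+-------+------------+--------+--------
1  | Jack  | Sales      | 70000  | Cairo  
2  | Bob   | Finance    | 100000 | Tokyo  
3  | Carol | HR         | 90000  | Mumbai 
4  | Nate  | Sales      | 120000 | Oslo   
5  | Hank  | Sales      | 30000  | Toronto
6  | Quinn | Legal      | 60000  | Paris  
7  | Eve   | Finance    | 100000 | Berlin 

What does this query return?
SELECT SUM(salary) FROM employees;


SUM(salary) = 70000 + 100000 + 90000 + 120000 + 30000 + 60000 + 100000 = 570000

570000


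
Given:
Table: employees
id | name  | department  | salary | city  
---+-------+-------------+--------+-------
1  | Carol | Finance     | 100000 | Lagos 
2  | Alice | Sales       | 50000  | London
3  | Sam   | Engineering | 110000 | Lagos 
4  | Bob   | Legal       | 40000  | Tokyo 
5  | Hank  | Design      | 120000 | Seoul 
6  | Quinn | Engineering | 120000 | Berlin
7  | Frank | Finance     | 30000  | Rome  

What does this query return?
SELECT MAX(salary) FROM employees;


Salaries: 100000, 50000, 110000, 40000, 120000, 120000, 30000
MAX = 120000

120000


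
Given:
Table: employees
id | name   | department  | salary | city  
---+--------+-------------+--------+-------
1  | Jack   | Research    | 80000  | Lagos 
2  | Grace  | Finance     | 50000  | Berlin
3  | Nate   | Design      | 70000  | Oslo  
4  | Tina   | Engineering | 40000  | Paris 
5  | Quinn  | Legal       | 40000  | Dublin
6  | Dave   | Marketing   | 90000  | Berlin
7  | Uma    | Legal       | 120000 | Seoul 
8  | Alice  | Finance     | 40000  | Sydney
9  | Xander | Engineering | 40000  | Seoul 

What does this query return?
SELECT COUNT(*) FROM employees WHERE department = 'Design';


Counting rows where department = 'Design'
  Nate -> MATCH


1


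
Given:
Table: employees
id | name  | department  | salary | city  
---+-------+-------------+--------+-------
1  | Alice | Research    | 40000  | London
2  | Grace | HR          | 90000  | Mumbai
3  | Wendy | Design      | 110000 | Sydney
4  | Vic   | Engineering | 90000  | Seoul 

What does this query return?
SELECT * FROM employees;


SELECT * returns all 4 rows with all columns

4 rows:
1, Alice, Research, 40000, London
2, Grace, HR, 90000, Mumbai
3, Wendy, Design, 110000, Sydney
4, Vic, Engineering, 90000, Seoul


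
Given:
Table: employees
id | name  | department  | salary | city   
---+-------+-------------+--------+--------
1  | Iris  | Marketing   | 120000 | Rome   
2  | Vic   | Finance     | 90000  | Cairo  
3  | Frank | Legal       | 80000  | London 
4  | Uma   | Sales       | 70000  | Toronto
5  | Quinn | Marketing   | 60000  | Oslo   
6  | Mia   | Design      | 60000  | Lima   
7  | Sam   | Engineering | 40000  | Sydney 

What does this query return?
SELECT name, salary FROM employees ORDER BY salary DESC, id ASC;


Sorting by salary DESC, then id ASC for ties

7 rows:
Iris, 120000
Vic, 90000
Frank, 80000
Uma, 70000
Quinn, 60000
Mia, 60000
Sam, 40000


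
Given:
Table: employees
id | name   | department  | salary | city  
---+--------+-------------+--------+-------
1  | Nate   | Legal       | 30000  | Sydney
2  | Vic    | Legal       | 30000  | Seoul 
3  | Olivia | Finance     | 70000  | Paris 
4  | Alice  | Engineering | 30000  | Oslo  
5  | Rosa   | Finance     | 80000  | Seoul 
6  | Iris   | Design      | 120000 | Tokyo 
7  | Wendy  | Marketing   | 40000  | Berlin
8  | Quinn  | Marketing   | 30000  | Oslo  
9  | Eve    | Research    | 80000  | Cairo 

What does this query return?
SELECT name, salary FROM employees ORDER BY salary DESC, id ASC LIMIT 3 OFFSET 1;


Sort by salary DESC (id ASC tiebreak), then skip 1 and take 3
Rows 2 through 4

3 rows:
Rosa, 80000
Eve, 80000
Olivia, 70000


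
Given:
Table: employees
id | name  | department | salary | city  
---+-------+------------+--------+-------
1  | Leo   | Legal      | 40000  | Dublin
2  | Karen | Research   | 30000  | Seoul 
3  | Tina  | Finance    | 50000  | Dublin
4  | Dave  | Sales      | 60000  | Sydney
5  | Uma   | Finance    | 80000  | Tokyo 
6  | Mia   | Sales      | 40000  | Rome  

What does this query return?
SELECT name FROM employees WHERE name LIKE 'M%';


LIKE 'M%' matches names starting with 'M'
Matching: 1

1 rows:
Mia


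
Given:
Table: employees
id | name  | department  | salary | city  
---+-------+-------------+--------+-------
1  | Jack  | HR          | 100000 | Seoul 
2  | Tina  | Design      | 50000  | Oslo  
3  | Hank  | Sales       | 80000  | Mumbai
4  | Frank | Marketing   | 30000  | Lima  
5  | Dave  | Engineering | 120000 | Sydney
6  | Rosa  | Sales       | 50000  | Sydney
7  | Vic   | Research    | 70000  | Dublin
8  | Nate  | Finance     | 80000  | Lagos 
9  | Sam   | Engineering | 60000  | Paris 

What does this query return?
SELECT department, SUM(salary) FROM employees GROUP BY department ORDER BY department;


Summing salary within each department:
  Design: 50000 = 50000
  Engineering: 120000 + 60000 = 180000
  Finance: 80000 = 80000
  HR: 100000 = 100000
  Marketing: 30000 = 30000
  Research: 70000 = 70000
  Sales: 80000 + 50000 = 130000


7 groups:
Design, 50000
Engineering, 180000
Finance, 80000
HR, 100000
Marketing, 30000
Research, 70000
Sales, 130000


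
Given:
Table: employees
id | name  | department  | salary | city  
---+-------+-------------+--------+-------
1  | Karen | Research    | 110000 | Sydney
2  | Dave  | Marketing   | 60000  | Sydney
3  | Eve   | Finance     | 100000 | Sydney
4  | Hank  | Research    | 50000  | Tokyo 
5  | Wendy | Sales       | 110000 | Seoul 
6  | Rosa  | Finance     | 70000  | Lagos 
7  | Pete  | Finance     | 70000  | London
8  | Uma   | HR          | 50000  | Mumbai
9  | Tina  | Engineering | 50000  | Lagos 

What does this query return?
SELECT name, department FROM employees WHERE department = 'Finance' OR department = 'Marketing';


Filtering: department = 'Finance' OR 'Marketing'
Matching: 4 rows

4 rows:
Dave, Marketing
Eve, Finance
Rosa, Finance
Pete, Finance


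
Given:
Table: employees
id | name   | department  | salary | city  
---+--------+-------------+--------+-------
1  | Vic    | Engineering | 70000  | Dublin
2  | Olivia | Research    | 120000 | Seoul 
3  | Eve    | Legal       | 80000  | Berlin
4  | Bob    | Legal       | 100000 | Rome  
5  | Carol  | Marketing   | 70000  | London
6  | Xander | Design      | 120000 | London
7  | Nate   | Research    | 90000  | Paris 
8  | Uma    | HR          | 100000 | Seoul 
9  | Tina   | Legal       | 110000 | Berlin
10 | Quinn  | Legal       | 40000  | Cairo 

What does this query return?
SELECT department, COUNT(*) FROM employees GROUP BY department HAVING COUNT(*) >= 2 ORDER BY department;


Groups with count >= 2:
  Legal: 4 -> PASS
  Research: 2 -> PASS
  Design: 1 -> filtered out
  Engineering: 1 -> filtered out
  HR: 1 -> filtered out
  Marketing: 1 -> filtered out


2 groups:
Legal, 4
Research, 2


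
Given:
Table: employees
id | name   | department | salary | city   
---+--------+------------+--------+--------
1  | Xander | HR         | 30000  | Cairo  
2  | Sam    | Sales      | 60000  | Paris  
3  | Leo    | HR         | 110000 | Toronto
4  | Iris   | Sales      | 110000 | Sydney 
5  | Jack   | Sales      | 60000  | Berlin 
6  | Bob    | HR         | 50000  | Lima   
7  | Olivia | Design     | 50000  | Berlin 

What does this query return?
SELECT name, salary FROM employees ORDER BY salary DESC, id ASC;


Sorting by salary DESC, then id ASC for ties

7 rows:
Leo, 110000
Iris, 110000
Sam, 60000
Jack, 60000
Bob, 50000
Olivia, 50000
Xander, 30000


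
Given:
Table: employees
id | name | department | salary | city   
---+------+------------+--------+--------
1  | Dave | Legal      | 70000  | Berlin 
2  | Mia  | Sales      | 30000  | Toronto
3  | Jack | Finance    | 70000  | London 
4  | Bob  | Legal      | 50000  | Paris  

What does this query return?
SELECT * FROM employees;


SELECT * returns all 4 rows with all columns

4 rows:
1, Dave, Legal, 70000, Berlin
2, Mia, Sales, 30000, Toronto
3, Jack, Finance, 70000, London
4, Bob, Legal, 50000, Paris


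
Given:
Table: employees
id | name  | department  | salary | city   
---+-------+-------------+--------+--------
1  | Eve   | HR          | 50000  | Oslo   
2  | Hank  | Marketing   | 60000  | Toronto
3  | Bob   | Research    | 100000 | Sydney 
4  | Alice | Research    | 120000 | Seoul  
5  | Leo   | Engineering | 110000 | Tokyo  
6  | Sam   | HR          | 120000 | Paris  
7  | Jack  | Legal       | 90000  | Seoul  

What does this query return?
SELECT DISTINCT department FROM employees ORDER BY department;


All 'department' values (row order): HR, Marketing, Research, Research, Engineering, HR, Legal
Removing duplicates leaves 5 unique value(s).

5 values:
Engineering
HR
Legal
Marketing
Research


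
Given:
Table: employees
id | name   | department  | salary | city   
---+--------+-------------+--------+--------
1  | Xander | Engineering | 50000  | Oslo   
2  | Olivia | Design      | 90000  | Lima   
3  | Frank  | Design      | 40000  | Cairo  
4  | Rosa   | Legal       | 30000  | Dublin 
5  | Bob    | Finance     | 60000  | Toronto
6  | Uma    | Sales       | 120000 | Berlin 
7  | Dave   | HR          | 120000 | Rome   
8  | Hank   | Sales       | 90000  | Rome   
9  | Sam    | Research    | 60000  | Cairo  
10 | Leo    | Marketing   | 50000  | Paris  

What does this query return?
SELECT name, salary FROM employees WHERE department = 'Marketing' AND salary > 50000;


Filtering: department = 'Marketing' AND salary > 50000
Matching: 0 rows

Empty result set (0 rows)


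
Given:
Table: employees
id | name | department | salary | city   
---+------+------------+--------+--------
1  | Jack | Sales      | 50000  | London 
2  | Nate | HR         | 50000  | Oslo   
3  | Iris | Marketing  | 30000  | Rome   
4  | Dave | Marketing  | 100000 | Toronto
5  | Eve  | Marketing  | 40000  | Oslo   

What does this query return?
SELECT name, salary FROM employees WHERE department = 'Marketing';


Filtering: department = 'Marketing'
Matching rows: 3

3 rows:
Iris, 30000
Dave, 100000
Eve, 40000


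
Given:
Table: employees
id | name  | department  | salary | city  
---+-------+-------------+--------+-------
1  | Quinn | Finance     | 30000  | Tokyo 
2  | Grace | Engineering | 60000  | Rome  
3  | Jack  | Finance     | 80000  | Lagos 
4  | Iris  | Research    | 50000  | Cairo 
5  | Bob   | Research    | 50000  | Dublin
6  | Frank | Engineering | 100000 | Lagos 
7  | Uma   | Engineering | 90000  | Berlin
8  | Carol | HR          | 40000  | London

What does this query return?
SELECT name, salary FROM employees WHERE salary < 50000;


Filtering: salary < 50000
Matching: 2 rows

2 rows:
Quinn, 30000
Carol, 40000


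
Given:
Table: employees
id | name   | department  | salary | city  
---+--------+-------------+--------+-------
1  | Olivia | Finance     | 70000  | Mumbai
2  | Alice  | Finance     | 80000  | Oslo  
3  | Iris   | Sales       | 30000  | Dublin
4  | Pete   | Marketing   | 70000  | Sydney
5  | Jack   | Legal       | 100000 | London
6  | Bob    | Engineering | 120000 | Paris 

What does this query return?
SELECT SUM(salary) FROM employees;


SUM(salary) = 70000 + 80000 + 30000 + 70000 + 100000 + 120000 = 470000

470000


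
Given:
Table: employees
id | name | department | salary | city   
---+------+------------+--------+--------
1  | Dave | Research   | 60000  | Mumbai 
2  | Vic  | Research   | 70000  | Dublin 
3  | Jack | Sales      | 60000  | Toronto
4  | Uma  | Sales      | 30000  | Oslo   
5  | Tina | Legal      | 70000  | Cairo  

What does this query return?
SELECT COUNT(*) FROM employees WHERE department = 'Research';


Counting rows where department = 'Research'
  Dave -> MATCH
  Vic -> MATCH


2


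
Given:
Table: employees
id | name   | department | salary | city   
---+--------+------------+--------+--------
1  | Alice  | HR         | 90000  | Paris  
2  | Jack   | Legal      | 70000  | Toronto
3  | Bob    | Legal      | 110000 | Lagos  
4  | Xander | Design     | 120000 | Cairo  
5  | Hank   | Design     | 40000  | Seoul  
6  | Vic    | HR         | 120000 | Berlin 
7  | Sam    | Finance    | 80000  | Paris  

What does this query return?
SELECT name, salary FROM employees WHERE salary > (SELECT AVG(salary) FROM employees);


Subquery: AVG(salary) = 90000.0
Filtering: salary > 90000.0
  Bob (110000) -> MATCH
  Xander (120000) -> MATCH
  Vic (120000) -> MATCH


3 rows:
Bob, 110000
Xander, 120000
Vic, 120000


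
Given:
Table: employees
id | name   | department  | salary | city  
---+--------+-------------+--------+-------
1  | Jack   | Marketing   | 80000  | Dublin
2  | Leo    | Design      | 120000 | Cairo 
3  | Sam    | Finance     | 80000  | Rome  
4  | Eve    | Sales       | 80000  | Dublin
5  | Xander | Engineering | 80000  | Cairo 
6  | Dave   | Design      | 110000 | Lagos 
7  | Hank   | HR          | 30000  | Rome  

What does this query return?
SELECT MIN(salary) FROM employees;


Salaries: 80000, 120000, 80000, 80000, 80000, 110000, 30000
MIN = 30000

30000


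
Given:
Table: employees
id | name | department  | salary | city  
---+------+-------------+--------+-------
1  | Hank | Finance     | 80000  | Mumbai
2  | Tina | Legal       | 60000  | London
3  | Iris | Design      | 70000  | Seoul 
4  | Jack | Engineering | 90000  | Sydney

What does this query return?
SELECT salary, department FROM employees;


Projecting columns: salary, department

4 rows:
80000, Finance
60000, Legal
70000, Design
90000, Engineering


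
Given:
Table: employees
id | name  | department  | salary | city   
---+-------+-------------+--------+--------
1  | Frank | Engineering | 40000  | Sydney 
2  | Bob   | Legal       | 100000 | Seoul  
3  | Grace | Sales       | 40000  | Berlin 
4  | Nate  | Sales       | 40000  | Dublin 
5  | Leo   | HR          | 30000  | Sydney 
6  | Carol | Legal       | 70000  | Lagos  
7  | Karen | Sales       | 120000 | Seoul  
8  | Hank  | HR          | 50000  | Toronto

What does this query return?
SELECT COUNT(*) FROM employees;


COUNT(*) counts all rows

8


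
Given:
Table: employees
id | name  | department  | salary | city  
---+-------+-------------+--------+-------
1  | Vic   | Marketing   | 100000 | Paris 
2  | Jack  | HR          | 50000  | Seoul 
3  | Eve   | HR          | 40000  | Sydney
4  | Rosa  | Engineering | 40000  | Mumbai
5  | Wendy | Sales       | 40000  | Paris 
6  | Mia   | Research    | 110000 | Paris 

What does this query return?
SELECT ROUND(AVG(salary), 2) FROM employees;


SUM(salary) = 380000
COUNT = 6
ROUND(AVG, 2) = ROUND(380000 / 6, 2) = 63333.33

63333.33
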